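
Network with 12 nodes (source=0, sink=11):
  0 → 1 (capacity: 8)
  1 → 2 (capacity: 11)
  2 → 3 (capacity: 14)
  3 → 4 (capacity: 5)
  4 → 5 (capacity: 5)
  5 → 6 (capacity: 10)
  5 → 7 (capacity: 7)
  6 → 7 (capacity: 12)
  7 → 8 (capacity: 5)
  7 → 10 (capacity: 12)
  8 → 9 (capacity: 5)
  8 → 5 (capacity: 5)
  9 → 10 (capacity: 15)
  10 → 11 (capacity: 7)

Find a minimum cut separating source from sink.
Min cut value = 5, edges: (4,5)

Min cut value: 5
Partition: S = [0, 1, 2, 3, 4], T = [5, 6, 7, 8, 9, 10, 11]
Cut edges: (4,5)

By max-flow min-cut theorem, max flow = min cut = 5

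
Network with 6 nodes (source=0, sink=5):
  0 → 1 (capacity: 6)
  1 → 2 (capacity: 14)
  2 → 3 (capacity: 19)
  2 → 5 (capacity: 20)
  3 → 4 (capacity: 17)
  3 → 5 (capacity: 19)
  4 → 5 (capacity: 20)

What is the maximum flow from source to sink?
Maximum flow = 6

Max flow: 6

Flow assignment:
  0 → 1: 6/6
  1 → 2: 6/14
  2 → 5: 6/20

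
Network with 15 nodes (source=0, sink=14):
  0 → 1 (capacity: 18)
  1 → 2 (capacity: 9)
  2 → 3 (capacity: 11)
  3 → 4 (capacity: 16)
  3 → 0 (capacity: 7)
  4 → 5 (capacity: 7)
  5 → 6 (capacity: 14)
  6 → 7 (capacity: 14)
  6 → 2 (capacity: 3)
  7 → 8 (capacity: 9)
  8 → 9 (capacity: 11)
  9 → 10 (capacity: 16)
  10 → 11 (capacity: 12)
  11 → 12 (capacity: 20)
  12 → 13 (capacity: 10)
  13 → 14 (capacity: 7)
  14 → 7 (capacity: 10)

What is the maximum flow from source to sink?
Maximum flow = 7

Max flow: 7

Flow assignment:
  0 → 1: 9/18
  1 → 2: 9/9
  2 → 3: 9/11
  3 → 4: 7/16
  3 → 0: 2/7
  4 → 5: 7/7
  5 → 6: 7/14
  6 → 7: 7/14
  7 → 8: 7/9
  8 → 9: 7/11
  9 → 10: 7/16
  10 → 11: 7/12
  11 → 12: 7/20
  12 → 13: 7/10
  13 → 14: 7/7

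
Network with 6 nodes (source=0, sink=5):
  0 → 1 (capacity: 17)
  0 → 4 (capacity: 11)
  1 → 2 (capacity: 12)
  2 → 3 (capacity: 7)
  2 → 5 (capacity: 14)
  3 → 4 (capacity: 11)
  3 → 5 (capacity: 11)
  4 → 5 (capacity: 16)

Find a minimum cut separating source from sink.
Min cut value = 23, edges: (0,4), (1,2)

Min cut value: 23
Partition: S = [0, 1], T = [2, 3, 4, 5]
Cut edges: (0,4), (1,2)

By max-flow min-cut theorem, max flow = min cut = 23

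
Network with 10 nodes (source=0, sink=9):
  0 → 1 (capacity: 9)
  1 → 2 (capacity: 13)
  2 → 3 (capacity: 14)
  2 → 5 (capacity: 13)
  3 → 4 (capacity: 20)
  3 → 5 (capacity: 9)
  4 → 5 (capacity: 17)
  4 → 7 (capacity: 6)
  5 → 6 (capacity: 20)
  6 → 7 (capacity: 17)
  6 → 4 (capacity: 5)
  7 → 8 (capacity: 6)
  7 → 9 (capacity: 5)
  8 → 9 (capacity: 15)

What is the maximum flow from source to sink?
Maximum flow = 9

Max flow: 9

Flow assignment:
  0 → 1: 9/9
  1 → 2: 9/13
  2 → 3: 9/14
  3 → 4: 6/20
  3 → 5: 3/9
  4 → 7: 6/6
  5 → 6: 3/20
  6 → 7: 3/17
  7 → 8: 4/6
  7 → 9: 5/5
  8 → 9: 4/15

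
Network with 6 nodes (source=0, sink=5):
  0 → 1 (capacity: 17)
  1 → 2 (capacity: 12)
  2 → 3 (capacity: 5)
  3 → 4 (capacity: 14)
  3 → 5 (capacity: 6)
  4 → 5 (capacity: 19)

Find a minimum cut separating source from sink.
Min cut value = 5, edges: (2,3)

Min cut value: 5
Partition: S = [0, 1, 2], T = [3, 4, 5]
Cut edges: (2,3)

By max-flow min-cut theorem, max flow = min cut = 5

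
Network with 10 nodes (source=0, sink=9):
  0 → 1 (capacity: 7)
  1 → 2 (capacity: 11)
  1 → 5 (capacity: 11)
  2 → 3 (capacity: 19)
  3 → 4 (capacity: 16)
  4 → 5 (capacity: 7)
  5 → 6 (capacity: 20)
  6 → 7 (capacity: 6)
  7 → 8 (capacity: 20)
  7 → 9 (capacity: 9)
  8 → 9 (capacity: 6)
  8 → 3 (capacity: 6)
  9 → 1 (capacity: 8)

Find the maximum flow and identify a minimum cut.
Max flow = 6, Min cut edges: (6,7)

Maximum flow: 6
Minimum cut: (6,7)
Partition: S = [0, 1, 2, 3, 4, 5, 6], T = [7, 8, 9]

Max-flow min-cut theorem verified: both equal 6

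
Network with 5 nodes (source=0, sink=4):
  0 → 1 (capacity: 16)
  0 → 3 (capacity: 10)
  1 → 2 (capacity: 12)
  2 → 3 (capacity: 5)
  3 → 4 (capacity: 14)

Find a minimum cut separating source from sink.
Min cut value = 14, edges: (3,4)

Min cut value: 14
Partition: S = [0, 1, 2, 3], T = [4]
Cut edges: (3,4)

By max-flow min-cut theorem, max flow = min cut = 14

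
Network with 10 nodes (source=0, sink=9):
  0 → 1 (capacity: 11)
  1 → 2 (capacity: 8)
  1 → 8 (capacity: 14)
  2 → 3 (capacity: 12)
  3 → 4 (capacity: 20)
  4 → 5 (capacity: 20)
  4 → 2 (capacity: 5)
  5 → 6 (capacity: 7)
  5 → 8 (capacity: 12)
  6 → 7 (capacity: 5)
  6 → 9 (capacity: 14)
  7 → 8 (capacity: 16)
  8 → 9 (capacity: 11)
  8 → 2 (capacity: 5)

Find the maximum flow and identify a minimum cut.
Max flow = 11, Min cut edges: (0,1)

Maximum flow: 11
Minimum cut: (0,1)
Partition: S = [0], T = [1, 2, 3, 4, 5, 6, 7, 8, 9]

Max-flow min-cut theorem verified: both equal 11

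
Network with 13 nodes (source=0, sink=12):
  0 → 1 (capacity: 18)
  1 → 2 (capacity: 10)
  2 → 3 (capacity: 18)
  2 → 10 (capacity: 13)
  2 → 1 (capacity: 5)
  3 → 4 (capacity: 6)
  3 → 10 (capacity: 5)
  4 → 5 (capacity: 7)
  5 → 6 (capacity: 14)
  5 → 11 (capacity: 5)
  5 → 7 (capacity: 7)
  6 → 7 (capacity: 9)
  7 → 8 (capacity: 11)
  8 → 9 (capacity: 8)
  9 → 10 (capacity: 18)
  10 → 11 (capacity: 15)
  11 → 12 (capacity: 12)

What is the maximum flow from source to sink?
Maximum flow = 10

Max flow: 10

Flow assignment:
  0 → 1: 10/18
  1 → 2: 10/10
  2 → 10: 10/13
  10 → 11: 10/15
  11 → 12: 10/12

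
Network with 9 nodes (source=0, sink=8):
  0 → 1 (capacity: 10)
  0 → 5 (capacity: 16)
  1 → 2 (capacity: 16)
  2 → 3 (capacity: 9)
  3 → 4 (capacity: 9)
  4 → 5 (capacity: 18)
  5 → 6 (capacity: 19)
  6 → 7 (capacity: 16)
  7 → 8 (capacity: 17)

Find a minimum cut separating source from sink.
Min cut value = 16, edges: (6,7)

Min cut value: 16
Partition: S = [0, 1, 2, 3, 4, 5, 6], T = [7, 8]
Cut edges: (6,7)

By max-flow min-cut theorem, max flow = min cut = 16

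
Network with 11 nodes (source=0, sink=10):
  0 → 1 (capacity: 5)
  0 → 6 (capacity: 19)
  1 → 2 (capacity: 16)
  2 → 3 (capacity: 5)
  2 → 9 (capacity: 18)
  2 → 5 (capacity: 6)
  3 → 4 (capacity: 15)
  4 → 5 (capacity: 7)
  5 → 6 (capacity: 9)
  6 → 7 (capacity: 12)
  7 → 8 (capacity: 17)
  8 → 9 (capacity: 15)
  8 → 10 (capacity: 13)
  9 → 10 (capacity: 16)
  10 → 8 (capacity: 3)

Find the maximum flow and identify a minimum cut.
Max flow = 17, Min cut edges: (0,1), (6,7)

Maximum flow: 17
Minimum cut: (0,1), (6,7)
Partition: S = [0, 3, 4, 5, 6], T = [1, 2, 7, 8, 9, 10]

Max-flow min-cut theorem verified: both equal 17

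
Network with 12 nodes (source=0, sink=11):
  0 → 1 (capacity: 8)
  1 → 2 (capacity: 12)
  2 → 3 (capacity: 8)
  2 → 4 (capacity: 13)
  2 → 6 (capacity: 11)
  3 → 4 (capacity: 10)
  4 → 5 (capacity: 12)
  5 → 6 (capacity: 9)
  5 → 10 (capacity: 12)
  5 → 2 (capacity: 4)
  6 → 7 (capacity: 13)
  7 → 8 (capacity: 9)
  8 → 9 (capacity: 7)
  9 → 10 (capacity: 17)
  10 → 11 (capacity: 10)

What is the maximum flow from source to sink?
Maximum flow = 8

Max flow: 8

Flow assignment:
  0 → 1: 8/8
  1 → 2: 8/12
  2 → 4: 8/13
  4 → 5: 8/12
  5 → 10: 8/12
  10 → 11: 8/10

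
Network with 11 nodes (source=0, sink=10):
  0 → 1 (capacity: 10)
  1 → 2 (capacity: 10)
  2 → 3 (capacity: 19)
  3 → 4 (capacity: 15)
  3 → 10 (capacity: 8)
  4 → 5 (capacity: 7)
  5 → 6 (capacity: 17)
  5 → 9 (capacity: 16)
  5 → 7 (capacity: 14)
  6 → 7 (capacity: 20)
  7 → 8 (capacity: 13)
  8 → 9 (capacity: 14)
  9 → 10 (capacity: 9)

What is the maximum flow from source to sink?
Maximum flow = 10

Max flow: 10

Flow assignment:
  0 → 1: 10/10
  1 → 2: 10/10
  2 → 3: 10/19
  3 → 4: 2/15
  3 → 10: 8/8
  4 → 5: 2/7
  5 → 9: 2/16
  9 → 10: 2/9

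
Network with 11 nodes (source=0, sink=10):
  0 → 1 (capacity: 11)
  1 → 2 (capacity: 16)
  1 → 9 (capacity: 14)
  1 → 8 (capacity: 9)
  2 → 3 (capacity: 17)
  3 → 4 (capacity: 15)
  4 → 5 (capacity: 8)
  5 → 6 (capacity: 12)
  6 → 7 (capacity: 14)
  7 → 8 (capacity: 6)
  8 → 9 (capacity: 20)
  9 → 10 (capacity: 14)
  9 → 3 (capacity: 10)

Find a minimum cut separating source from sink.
Min cut value = 11, edges: (0,1)

Min cut value: 11
Partition: S = [0], T = [1, 2, 3, 4, 5, 6, 7, 8, 9, 10]
Cut edges: (0,1)

By max-flow min-cut theorem, max flow = min cut = 11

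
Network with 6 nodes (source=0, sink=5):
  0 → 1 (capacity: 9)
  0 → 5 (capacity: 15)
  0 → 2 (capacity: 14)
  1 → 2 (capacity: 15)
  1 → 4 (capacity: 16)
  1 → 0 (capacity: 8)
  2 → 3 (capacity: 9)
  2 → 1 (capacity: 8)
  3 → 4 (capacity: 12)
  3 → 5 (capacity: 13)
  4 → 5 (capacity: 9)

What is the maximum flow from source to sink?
Maximum flow = 33

Max flow: 33

Flow assignment:
  0 → 1: 9/9
  0 → 5: 15/15
  0 → 2: 9/14
  1 → 4: 9/16
  2 → 3: 9/9
  3 → 5: 9/13
  4 → 5: 9/9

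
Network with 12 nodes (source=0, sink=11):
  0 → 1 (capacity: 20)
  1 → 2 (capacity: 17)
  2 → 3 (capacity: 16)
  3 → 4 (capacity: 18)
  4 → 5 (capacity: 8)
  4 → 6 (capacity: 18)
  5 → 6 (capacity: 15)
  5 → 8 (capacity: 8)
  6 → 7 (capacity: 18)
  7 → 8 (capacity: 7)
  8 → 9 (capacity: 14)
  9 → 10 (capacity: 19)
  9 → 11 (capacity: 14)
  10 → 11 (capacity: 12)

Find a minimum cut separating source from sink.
Min cut value = 14, edges: (8,9)

Min cut value: 14
Partition: S = [0, 1, 2, 3, 4, 5, 6, 7, 8], T = [9, 10, 11]
Cut edges: (8,9)

By max-flow min-cut theorem, max flow = min cut = 14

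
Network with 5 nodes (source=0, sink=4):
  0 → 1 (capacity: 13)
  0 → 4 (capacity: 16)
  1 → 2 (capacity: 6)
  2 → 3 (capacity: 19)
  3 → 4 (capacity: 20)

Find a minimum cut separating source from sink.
Min cut value = 22, edges: (0,4), (1,2)

Min cut value: 22
Partition: S = [0, 1], T = [2, 3, 4]
Cut edges: (0,4), (1,2)

By max-flow min-cut theorem, max flow = min cut = 22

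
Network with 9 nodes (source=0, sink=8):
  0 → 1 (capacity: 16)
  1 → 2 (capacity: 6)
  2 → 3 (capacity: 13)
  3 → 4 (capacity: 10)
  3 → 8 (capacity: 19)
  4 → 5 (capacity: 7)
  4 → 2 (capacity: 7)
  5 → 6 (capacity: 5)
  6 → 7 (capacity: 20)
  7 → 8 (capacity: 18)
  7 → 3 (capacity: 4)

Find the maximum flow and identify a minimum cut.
Max flow = 6, Min cut edges: (1,2)

Maximum flow: 6
Minimum cut: (1,2)
Partition: S = [0, 1], T = [2, 3, 4, 5, 6, 7, 8]

Max-flow min-cut theorem verified: both equal 6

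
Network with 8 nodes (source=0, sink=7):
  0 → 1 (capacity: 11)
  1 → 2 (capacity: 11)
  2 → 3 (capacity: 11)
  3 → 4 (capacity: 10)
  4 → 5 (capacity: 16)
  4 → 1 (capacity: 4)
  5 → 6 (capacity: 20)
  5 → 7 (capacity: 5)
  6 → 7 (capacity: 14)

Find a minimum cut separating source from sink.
Min cut value = 10, edges: (3,4)

Min cut value: 10
Partition: S = [0, 1, 2, 3], T = [4, 5, 6, 7]
Cut edges: (3,4)

By max-flow min-cut theorem, max flow = min cut = 10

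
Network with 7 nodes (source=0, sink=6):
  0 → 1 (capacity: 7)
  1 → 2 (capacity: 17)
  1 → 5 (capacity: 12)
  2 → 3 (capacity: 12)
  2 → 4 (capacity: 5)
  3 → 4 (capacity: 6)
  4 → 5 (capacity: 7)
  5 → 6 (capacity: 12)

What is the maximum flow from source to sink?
Maximum flow = 7

Max flow: 7

Flow assignment:
  0 → 1: 7/7
  1 → 5: 7/12
  5 → 6: 7/12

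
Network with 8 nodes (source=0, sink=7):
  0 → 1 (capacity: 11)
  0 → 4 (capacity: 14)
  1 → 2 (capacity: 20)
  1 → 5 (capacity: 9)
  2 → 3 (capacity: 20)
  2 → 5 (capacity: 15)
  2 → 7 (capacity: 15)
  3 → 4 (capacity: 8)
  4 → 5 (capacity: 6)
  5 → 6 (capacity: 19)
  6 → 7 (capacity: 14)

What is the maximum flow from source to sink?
Maximum flow = 17

Max flow: 17

Flow assignment:
  0 → 1: 11/11
  0 → 4: 6/14
  1 → 2: 11/20
  2 → 7: 11/15
  4 → 5: 6/6
  5 → 6: 6/19
  6 → 7: 6/14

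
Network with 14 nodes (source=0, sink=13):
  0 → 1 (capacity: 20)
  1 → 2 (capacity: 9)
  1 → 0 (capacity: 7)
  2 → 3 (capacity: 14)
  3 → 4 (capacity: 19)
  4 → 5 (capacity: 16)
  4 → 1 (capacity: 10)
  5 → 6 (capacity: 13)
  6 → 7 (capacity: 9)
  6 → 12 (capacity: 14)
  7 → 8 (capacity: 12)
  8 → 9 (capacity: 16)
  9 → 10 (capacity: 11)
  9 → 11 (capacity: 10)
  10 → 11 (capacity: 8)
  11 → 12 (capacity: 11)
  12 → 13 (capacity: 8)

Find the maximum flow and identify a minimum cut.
Max flow = 8, Min cut edges: (12,13)

Maximum flow: 8
Minimum cut: (12,13)
Partition: S = [0, 1, 2, 3, 4, 5, 6, 7, 8, 9, 10, 11, 12], T = [13]

Max-flow min-cut theorem verified: both equal 8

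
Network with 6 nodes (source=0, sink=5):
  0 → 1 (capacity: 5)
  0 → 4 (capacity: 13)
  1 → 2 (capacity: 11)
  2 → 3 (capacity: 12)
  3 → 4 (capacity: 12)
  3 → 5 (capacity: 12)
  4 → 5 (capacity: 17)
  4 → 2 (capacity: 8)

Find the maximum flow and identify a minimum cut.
Max flow = 18, Min cut edges: (0,1), (0,4)

Maximum flow: 18
Minimum cut: (0,1), (0,4)
Partition: S = [0], T = [1, 2, 3, 4, 5]

Max-flow min-cut theorem verified: both equal 18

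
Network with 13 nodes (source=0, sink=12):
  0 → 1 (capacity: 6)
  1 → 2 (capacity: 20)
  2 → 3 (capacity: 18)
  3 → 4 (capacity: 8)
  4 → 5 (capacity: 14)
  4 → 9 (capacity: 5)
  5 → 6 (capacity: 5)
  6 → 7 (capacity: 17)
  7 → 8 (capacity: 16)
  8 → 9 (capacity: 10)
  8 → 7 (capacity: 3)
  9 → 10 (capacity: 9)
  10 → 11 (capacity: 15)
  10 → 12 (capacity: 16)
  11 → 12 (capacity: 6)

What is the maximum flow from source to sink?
Maximum flow = 6

Max flow: 6

Flow assignment:
  0 → 1: 6/6
  1 → 2: 6/20
  2 → 3: 6/18
  3 → 4: 6/8
  4 → 5: 1/14
  4 → 9: 5/5
  5 → 6: 1/5
  6 → 7: 1/17
  7 → 8: 1/16
  8 → 9: 1/10
  9 → 10: 6/9
  10 → 12: 6/16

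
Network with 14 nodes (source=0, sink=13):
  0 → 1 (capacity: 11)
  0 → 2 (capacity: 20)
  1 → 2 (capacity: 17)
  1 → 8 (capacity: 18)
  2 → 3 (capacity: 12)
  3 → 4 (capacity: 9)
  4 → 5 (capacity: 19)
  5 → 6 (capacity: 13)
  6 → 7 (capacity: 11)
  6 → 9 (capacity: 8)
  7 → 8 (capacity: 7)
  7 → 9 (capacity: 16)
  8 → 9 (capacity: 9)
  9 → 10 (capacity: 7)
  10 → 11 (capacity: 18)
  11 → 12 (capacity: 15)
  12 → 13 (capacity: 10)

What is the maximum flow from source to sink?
Maximum flow = 7

Max flow: 7

Flow assignment:
  0 → 2: 7/20
  2 → 3: 7/12
  3 → 4: 7/9
  4 → 5: 7/19
  5 → 6: 7/13
  6 → 7: 7/11
  7 → 8: 7/7
  8 → 9: 7/9
  9 → 10: 7/7
  10 → 11: 7/18
  11 → 12: 7/15
  12 → 13: 7/10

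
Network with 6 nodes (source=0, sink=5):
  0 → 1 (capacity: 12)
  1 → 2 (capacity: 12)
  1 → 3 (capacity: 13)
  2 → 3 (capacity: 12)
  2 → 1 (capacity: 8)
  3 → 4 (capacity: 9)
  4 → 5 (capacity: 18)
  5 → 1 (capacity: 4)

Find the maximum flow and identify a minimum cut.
Max flow = 9, Min cut edges: (3,4)

Maximum flow: 9
Minimum cut: (3,4)
Partition: S = [0, 1, 2, 3], T = [4, 5]

Max-flow min-cut theorem verified: both equal 9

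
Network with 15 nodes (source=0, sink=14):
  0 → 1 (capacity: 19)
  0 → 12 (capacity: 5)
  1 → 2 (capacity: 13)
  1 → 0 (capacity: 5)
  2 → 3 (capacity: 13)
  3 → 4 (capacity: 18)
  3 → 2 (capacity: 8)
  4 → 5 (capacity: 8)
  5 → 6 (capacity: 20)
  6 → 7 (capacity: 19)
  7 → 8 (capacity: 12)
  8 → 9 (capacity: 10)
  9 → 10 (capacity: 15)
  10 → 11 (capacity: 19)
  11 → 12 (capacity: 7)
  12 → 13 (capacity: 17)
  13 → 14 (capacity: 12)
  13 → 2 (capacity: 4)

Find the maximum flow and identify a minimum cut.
Max flow = 12, Min cut edges: (13,14)

Maximum flow: 12
Minimum cut: (13,14)
Partition: S = [0, 1, 2, 3, 4, 5, 6, 7, 8, 9, 10, 11, 12, 13], T = [14]

Max-flow min-cut theorem verified: both equal 12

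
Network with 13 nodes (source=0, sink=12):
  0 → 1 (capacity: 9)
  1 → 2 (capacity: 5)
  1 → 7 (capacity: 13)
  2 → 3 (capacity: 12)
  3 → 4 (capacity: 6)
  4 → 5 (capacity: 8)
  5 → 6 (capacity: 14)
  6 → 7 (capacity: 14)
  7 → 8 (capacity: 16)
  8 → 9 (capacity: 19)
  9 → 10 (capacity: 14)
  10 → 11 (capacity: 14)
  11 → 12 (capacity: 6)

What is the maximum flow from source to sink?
Maximum flow = 6

Max flow: 6

Flow assignment:
  0 → 1: 6/9
  1 → 7: 6/13
  7 → 8: 6/16
  8 → 9: 6/19
  9 → 10: 6/14
  10 → 11: 6/14
  11 → 12: 6/6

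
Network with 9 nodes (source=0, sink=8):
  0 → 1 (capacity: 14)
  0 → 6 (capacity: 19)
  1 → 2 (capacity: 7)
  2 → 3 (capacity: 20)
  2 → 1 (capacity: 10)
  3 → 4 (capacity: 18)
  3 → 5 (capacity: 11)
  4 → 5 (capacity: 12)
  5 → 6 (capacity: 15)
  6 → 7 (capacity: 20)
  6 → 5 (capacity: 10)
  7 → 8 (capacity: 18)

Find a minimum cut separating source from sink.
Min cut value = 18, edges: (7,8)

Min cut value: 18
Partition: S = [0, 1, 2, 3, 4, 5, 6, 7], T = [8]
Cut edges: (7,8)

By max-flow min-cut theorem, max flow = min cut = 18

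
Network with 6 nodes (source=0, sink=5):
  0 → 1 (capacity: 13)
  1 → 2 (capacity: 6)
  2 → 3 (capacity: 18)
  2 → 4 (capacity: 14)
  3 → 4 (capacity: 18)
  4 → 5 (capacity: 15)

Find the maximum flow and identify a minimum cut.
Max flow = 6, Min cut edges: (1,2)

Maximum flow: 6
Minimum cut: (1,2)
Partition: S = [0, 1], T = [2, 3, 4, 5]

Max-flow min-cut theorem verified: both equal 6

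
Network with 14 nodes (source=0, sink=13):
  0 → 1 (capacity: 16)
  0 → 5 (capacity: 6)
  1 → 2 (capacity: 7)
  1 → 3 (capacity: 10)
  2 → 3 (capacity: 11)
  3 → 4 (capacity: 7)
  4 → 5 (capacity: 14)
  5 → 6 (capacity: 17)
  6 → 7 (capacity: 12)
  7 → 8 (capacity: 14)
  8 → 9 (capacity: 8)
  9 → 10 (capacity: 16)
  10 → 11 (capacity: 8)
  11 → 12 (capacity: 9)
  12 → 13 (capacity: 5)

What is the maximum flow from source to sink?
Maximum flow = 5

Max flow: 5

Flow assignment:
  0 → 1: 5/16
  1 → 3: 5/10
  3 → 4: 5/7
  4 → 5: 5/14
  5 → 6: 5/17
  6 → 7: 5/12
  7 → 8: 5/14
  8 → 9: 5/8
  9 → 10: 5/16
  10 → 11: 5/8
  11 → 12: 5/9
  12 → 13: 5/5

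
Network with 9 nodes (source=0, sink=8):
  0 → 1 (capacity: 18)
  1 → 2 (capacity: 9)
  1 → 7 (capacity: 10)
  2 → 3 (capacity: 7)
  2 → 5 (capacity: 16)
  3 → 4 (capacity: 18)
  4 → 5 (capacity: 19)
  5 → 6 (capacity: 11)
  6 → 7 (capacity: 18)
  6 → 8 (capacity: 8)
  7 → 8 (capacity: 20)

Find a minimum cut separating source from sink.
Min cut value = 18, edges: (0,1)

Min cut value: 18
Partition: S = [0], T = [1, 2, 3, 4, 5, 6, 7, 8]
Cut edges: (0,1)

By max-flow min-cut theorem, max flow = min cut = 18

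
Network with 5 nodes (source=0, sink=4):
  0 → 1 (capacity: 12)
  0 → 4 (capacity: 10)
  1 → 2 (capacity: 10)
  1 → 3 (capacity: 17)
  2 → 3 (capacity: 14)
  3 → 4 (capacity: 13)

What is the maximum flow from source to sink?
Maximum flow = 22

Max flow: 22

Flow assignment:
  0 → 1: 12/12
  0 → 4: 10/10
  1 → 3: 12/17
  3 → 4: 12/13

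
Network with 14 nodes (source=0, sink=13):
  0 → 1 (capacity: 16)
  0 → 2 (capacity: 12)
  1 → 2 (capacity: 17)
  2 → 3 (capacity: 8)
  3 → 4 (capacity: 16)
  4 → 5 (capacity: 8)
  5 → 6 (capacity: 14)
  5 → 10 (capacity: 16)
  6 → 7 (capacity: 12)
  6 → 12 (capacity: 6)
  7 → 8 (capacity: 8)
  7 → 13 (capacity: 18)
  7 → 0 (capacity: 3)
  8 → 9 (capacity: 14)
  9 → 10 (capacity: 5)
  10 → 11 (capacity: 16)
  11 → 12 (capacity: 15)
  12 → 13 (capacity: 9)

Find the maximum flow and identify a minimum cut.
Max flow = 8, Min cut edges: (4,5)

Maximum flow: 8
Minimum cut: (4,5)
Partition: S = [0, 1, 2, 3, 4], T = [5, 6, 7, 8, 9, 10, 11, 12, 13]

Max-flow min-cut theorem verified: both equal 8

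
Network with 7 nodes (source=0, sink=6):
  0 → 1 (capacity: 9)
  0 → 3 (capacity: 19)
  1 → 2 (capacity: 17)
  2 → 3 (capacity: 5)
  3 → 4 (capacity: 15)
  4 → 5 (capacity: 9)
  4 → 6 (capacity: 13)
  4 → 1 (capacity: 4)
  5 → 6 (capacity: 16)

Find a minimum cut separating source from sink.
Min cut value = 15, edges: (3,4)

Min cut value: 15
Partition: S = [0, 1, 2, 3], T = [4, 5, 6]
Cut edges: (3,4)

By max-flow min-cut theorem, max flow = min cut = 15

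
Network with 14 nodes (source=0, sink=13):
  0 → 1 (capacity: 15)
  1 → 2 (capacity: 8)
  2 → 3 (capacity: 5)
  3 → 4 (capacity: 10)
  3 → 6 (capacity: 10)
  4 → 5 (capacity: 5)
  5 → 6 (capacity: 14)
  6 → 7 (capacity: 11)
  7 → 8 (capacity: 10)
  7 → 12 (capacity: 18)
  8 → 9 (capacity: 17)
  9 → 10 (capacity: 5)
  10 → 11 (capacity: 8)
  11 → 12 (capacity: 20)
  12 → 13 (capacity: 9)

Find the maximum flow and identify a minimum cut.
Max flow = 5, Min cut edges: (2,3)

Maximum flow: 5
Minimum cut: (2,3)
Partition: S = [0, 1, 2], T = [3, 4, 5, 6, 7, 8, 9, 10, 11, 12, 13]

Max-flow min-cut theorem verified: both equal 5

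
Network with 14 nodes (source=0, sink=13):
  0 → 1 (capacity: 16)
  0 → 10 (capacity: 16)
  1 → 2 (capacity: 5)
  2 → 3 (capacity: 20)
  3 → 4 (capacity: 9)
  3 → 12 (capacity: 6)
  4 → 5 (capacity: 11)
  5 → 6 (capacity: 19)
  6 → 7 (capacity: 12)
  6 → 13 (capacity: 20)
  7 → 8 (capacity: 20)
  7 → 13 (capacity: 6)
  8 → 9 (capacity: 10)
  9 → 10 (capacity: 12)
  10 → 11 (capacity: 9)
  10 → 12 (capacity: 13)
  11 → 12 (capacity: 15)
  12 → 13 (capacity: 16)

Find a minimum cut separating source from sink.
Min cut value = 21, edges: (1,2), (12,13)

Min cut value: 21
Partition: S = [0, 1, 8, 9, 10, 11, 12], T = [2, 3, 4, 5, 6, 7, 13]
Cut edges: (1,2), (12,13)

By max-flow min-cut theorem, max flow = min cut = 21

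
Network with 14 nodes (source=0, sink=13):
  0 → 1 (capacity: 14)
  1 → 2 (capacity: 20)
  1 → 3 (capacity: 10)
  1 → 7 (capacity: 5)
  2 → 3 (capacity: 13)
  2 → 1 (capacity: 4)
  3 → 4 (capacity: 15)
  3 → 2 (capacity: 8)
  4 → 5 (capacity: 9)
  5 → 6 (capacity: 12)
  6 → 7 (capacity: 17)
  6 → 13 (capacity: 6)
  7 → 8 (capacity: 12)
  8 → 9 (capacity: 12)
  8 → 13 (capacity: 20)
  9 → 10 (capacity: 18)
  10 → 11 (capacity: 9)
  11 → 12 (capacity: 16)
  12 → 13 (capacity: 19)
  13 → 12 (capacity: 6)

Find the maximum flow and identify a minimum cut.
Max flow = 14, Min cut edges: (1,7), (4,5)

Maximum flow: 14
Minimum cut: (1,7), (4,5)
Partition: S = [0, 1, 2, 3, 4], T = [5, 6, 7, 8, 9, 10, 11, 12, 13]

Max-flow min-cut theorem verified: both equal 14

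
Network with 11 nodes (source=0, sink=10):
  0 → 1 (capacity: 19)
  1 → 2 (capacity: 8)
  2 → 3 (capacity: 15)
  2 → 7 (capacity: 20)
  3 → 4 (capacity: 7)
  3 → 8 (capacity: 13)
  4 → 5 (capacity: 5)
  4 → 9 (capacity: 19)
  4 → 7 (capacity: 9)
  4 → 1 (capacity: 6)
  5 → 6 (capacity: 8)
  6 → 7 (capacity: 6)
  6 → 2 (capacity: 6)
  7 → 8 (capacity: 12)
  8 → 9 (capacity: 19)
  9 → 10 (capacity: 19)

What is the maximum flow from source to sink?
Maximum flow = 8

Max flow: 8

Flow assignment:
  0 → 1: 8/19
  1 → 2: 8/8
  2 → 3: 8/15
  3 → 4: 7/7
  3 → 8: 1/13
  4 → 9: 7/19
  8 → 9: 1/19
  9 → 10: 8/19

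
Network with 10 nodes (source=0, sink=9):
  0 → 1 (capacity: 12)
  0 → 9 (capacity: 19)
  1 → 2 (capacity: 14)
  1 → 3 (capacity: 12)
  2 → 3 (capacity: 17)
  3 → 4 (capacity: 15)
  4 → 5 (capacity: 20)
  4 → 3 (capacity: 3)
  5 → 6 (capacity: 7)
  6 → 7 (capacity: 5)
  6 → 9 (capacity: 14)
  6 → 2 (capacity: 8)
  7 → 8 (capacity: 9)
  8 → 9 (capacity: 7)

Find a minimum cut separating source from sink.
Min cut value = 26, edges: (0,9), (5,6)

Min cut value: 26
Partition: S = [0, 1, 2, 3, 4, 5], T = [6, 7, 8, 9]
Cut edges: (0,9), (5,6)

By max-flow min-cut theorem, max flow = min cut = 26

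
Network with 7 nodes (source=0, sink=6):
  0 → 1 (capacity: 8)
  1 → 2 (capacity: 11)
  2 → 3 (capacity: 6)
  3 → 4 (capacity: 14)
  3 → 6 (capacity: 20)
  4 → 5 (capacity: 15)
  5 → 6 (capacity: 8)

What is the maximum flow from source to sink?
Maximum flow = 6

Max flow: 6

Flow assignment:
  0 → 1: 6/8
  1 → 2: 6/11
  2 → 3: 6/6
  3 → 6: 6/20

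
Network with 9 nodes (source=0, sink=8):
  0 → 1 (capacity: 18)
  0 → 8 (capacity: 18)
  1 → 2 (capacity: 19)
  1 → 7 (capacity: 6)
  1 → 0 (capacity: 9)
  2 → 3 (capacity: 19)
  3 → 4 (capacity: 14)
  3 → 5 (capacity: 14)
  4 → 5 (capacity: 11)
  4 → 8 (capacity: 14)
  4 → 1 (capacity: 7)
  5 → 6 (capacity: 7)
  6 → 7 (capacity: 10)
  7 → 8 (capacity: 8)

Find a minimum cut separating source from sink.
Min cut value = 36, edges: (0,1), (0,8)

Min cut value: 36
Partition: S = [0], T = [1, 2, 3, 4, 5, 6, 7, 8]
Cut edges: (0,1), (0,8)

By max-flow min-cut theorem, max flow = min cut = 36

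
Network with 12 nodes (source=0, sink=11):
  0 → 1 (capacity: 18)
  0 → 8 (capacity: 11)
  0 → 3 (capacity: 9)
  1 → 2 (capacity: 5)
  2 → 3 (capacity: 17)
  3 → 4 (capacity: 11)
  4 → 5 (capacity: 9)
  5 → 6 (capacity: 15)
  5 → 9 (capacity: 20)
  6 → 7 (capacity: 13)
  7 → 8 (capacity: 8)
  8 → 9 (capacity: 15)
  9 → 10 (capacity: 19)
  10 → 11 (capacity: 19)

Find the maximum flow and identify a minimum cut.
Max flow = 19, Min cut edges: (10,11)

Maximum flow: 19
Minimum cut: (10,11)
Partition: S = [0, 1, 2, 3, 4, 5, 6, 7, 8, 9, 10], T = [11]

Max-flow min-cut theorem verified: both equal 19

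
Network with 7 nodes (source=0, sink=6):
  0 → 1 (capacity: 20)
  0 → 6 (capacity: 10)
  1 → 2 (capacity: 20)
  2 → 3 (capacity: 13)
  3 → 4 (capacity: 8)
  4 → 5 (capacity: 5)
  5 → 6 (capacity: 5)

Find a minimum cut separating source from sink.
Min cut value = 15, edges: (0,6), (5,6)

Min cut value: 15
Partition: S = [0, 1, 2, 3, 4, 5], T = [6]
Cut edges: (0,6), (5,6)

By max-flow min-cut theorem, max flow = min cut = 15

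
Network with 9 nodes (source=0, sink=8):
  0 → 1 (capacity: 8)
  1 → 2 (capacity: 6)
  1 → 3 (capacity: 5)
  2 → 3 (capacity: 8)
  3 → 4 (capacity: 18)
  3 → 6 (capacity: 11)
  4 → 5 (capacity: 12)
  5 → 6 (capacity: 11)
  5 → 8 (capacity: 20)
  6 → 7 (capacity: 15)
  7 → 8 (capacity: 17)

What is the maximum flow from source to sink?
Maximum flow = 8

Max flow: 8

Flow assignment:
  0 → 1: 8/8
  1 → 2: 3/6
  1 → 3: 5/5
  2 → 3: 3/8
  3 → 4: 8/18
  4 → 5: 8/12
  5 → 8: 8/20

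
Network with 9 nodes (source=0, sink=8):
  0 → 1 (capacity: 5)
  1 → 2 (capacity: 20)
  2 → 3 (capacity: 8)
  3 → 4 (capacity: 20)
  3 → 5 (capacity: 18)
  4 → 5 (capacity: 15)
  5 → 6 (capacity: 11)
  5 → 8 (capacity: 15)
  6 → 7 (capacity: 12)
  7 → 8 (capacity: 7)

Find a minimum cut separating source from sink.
Min cut value = 5, edges: (0,1)

Min cut value: 5
Partition: S = [0], T = [1, 2, 3, 4, 5, 6, 7, 8]
Cut edges: (0,1)

By max-flow min-cut theorem, max flow = min cut = 5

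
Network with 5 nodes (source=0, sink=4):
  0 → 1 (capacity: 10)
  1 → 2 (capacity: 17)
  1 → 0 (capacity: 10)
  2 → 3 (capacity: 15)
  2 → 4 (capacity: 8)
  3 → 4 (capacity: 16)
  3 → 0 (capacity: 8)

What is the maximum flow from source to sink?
Maximum flow = 10

Max flow: 10

Flow assignment:
  0 → 1: 10/10
  1 → 2: 10/17
  2 → 3: 2/15
  2 → 4: 8/8
  3 → 4: 2/16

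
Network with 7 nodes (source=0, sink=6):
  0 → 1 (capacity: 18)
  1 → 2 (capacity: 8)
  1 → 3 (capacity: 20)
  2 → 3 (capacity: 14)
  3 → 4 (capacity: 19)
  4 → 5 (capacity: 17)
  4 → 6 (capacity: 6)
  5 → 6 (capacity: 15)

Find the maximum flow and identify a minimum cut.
Max flow = 18, Min cut edges: (0,1)

Maximum flow: 18
Minimum cut: (0,1)
Partition: S = [0], T = [1, 2, 3, 4, 5, 6]

Max-flow min-cut theorem verified: both equal 18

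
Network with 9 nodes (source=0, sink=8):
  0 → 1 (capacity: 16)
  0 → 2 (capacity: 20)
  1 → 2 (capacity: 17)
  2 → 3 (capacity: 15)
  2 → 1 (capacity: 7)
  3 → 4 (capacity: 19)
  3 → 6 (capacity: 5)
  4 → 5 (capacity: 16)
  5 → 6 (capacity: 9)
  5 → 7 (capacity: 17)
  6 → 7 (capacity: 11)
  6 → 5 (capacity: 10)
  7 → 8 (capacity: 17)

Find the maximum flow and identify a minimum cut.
Max flow = 15, Min cut edges: (2,3)

Maximum flow: 15
Minimum cut: (2,3)
Partition: S = [0, 1, 2], T = [3, 4, 5, 6, 7, 8]

Max-flow min-cut theorem verified: both equal 15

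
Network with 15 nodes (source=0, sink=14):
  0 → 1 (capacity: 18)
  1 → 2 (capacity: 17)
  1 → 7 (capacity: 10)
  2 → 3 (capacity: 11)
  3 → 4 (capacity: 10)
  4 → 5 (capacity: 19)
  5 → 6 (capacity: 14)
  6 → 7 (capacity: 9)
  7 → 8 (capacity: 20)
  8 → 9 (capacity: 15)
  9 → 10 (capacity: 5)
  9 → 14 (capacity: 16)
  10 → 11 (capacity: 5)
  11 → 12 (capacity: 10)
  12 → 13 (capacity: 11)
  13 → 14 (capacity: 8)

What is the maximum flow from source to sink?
Maximum flow = 15

Max flow: 15

Flow assignment:
  0 → 1: 15/18
  1 → 2: 8/17
  1 → 7: 7/10
  2 → 3: 8/11
  3 → 4: 8/10
  4 → 5: 8/19
  5 → 6: 8/14
  6 → 7: 8/9
  7 → 8: 15/20
  8 → 9: 15/15
  9 → 14: 15/16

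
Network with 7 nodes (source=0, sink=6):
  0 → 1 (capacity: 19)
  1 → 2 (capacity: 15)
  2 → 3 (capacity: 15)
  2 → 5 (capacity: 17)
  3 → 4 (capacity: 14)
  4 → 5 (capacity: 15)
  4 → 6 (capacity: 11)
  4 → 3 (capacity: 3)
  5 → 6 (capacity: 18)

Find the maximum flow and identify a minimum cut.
Max flow = 15, Min cut edges: (1,2)

Maximum flow: 15
Minimum cut: (1,2)
Partition: S = [0, 1], T = [2, 3, 4, 5, 6]

Max-flow min-cut theorem verified: both equal 15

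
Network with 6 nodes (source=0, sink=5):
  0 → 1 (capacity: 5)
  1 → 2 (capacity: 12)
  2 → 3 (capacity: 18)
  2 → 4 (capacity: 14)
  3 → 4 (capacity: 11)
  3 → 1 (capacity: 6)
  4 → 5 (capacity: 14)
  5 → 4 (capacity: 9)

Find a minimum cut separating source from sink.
Min cut value = 5, edges: (0,1)

Min cut value: 5
Partition: S = [0], T = [1, 2, 3, 4, 5]
Cut edges: (0,1)

By max-flow min-cut theorem, max flow = min cut = 5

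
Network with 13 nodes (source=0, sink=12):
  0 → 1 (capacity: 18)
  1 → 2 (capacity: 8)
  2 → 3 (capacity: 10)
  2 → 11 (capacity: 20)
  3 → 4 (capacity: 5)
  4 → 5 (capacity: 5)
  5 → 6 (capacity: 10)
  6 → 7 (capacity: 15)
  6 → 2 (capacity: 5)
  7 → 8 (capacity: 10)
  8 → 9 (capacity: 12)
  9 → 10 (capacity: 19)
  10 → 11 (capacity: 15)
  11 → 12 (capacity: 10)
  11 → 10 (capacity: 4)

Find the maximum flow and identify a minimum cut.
Max flow = 8, Min cut edges: (1,2)

Maximum flow: 8
Minimum cut: (1,2)
Partition: S = [0, 1], T = [2, 3, 4, 5, 6, 7, 8, 9, 10, 11, 12]

Max-flow min-cut theorem verified: both equal 8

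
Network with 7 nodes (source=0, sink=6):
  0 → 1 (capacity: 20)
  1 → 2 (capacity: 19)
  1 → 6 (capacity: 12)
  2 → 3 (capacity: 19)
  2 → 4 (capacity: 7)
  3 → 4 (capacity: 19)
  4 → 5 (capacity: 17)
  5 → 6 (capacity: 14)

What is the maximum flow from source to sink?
Maximum flow = 20

Max flow: 20

Flow assignment:
  0 → 1: 20/20
  1 → 2: 8/19
  1 → 6: 12/12
  2 → 3: 1/19
  2 → 4: 7/7
  3 → 4: 1/19
  4 → 5: 8/17
  5 → 6: 8/14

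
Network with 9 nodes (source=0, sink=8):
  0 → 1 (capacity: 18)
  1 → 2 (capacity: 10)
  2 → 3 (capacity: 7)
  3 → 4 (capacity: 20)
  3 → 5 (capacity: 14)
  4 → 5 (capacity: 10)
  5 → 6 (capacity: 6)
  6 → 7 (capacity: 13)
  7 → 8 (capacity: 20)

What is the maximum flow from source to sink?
Maximum flow = 6

Max flow: 6

Flow assignment:
  0 → 1: 6/18
  1 → 2: 6/10
  2 → 3: 6/7
  3 → 5: 6/14
  5 → 6: 6/6
  6 → 7: 6/13
  7 → 8: 6/20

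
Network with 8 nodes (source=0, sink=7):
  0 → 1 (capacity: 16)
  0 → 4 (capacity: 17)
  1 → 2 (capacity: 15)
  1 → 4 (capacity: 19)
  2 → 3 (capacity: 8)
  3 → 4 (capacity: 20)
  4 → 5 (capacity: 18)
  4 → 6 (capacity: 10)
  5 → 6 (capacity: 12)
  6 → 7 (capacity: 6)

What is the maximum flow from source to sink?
Maximum flow = 6

Max flow: 6

Flow assignment:
  0 → 1: 6/16
  1 → 4: 6/19
  4 → 5: 6/18
  5 → 6: 6/12
  6 → 7: 6/6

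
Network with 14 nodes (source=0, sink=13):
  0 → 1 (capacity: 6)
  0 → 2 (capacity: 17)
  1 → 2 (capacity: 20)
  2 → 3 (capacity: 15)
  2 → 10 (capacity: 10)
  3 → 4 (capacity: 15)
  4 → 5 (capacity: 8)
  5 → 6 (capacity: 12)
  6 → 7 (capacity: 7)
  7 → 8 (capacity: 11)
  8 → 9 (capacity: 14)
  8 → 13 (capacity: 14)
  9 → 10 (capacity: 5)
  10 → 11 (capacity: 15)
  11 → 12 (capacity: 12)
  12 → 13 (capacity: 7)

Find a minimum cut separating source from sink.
Min cut value = 14, edges: (6,7), (12,13)

Min cut value: 14
Partition: S = [0, 1, 2, 3, 4, 5, 6, 9, 10, 11, 12], T = [7, 8, 13]
Cut edges: (6,7), (12,13)

By max-flow min-cut theorem, max flow = min cut = 14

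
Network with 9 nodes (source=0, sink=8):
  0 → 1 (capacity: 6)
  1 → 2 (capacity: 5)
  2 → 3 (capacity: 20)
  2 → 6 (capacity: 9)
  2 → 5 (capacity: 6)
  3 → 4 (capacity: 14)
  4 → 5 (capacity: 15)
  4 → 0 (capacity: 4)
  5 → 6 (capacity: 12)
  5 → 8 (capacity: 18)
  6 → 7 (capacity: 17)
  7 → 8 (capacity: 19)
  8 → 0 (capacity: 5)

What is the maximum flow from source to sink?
Maximum flow = 5

Max flow: 5

Flow assignment:
  0 → 1: 5/6
  1 → 2: 5/5
  2 → 5: 5/6
  5 → 8: 5/18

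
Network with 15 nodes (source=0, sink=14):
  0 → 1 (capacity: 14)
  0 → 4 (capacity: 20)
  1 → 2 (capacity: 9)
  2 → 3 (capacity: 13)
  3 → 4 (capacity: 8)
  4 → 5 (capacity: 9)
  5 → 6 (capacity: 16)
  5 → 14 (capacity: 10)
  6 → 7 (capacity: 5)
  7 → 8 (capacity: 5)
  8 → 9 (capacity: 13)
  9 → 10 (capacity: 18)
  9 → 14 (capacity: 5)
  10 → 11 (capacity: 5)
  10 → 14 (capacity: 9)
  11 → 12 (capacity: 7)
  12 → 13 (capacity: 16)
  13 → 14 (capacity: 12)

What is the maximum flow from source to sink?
Maximum flow = 9

Max flow: 9

Flow assignment:
  0 → 1: 8/14
  0 → 4: 1/20
  1 → 2: 8/9
  2 → 3: 8/13
  3 → 4: 8/8
  4 → 5: 9/9
  5 → 14: 9/10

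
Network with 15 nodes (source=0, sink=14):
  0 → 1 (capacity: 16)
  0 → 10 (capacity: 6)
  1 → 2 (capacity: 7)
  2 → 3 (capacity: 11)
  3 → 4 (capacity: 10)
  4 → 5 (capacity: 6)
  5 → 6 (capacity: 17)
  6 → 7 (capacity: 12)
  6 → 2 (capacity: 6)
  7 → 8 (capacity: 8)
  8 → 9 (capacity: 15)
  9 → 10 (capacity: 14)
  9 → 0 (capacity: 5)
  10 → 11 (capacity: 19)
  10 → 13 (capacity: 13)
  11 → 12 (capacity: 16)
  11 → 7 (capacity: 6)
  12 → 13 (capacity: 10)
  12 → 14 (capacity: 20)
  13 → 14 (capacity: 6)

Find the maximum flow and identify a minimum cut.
Max flow = 12, Min cut edges: (0,10), (4,5)

Maximum flow: 12
Minimum cut: (0,10), (4,5)
Partition: S = [0, 1, 2, 3, 4], T = [5, 6, 7, 8, 9, 10, 11, 12, 13, 14]

Max-flow min-cut theorem verified: both equal 12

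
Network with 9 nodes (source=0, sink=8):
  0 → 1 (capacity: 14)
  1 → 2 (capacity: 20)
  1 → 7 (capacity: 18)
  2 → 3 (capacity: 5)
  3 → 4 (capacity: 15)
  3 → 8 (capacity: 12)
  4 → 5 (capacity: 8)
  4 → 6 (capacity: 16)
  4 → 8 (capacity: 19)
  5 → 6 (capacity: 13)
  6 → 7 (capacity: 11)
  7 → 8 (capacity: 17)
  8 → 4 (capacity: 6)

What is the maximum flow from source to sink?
Maximum flow = 14

Max flow: 14

Flow assignment:
  0 → 1: 14/14
  1 → 7: 14/18
  7 → 8: 14/17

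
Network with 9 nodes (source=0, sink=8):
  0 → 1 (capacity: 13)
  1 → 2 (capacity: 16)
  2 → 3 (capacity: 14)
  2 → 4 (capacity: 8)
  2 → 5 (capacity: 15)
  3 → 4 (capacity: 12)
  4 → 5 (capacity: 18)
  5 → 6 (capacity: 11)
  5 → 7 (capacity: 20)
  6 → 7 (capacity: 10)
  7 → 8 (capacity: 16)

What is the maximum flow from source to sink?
Maximum flow = 13

Max flow: 13

Flow assignment:
  0 → 1: 13/13
  1 → 2: 13/16
  2 → 5: 13/15
  5 → 7: 13/20
  7 → 8: 13/16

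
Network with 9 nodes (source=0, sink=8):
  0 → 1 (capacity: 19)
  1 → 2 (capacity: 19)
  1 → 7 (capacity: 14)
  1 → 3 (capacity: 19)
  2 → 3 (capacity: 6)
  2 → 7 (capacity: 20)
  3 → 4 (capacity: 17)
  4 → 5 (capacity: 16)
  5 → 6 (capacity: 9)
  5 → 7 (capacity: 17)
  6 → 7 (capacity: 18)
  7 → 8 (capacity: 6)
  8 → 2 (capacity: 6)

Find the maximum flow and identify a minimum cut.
Max flow = 6, Min cut edges: (7,8)

Maximum flow: 6
Minimum cut: (7,8)
Partition: S = [0, 1, 2, 3, 4, 5, 6, 7], T = [8]

Max-flow min-cut theorem verified: both equal 6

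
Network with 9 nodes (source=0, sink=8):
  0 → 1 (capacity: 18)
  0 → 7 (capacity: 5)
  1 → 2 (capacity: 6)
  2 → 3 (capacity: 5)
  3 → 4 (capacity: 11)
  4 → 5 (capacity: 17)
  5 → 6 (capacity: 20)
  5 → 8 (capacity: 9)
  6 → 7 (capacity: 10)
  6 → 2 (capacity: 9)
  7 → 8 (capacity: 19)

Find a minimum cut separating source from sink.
Min cut value = 10, edges: (0,7), (2,3)

Min cut value: 10
Partition: S = [0, 1, 2], T = [3, 4, 5, 6, 7, 8]
Cut edges: (0,7), (2,3)

By max-flow min-cut theorem, max flow = min cut = 10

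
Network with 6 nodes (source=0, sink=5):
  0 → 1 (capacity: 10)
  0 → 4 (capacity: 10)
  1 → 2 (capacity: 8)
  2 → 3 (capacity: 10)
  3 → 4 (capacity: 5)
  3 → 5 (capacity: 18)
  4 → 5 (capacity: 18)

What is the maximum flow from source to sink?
Maximum flow = 18

Max flow: 18

Flow assignment:
  0 → 1: 8/10
  0 → 4: 10/10
  1 → 2: 8/8
  2 → 3: 8/10
  3 → 5: 8/18
  4 → 5: 10/18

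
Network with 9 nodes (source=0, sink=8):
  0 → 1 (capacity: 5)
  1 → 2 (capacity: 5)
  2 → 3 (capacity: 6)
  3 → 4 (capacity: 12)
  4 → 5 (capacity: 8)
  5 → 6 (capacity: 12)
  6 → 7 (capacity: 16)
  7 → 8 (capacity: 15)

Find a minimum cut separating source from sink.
Min cut value = 5, edges: (1,2)

Min cut value: 5
Partition: S = [0, 1], T = [2, 3, 4, 5, 6, 7, 8]
Cut edges: (1,2)

By max-flow min-cut theorem, max flow = min cut = 5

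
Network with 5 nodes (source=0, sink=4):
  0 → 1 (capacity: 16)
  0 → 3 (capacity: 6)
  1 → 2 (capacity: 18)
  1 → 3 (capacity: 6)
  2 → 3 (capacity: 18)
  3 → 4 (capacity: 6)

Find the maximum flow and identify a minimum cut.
Max flow = 6, Min cut edges: (3,4)

Maximum flow: 6
Minimum cut: (3,4)
Partition: S = [0, 1, 2, 3], T = [4]

Max-flow min-cut theorem verified: both equal 6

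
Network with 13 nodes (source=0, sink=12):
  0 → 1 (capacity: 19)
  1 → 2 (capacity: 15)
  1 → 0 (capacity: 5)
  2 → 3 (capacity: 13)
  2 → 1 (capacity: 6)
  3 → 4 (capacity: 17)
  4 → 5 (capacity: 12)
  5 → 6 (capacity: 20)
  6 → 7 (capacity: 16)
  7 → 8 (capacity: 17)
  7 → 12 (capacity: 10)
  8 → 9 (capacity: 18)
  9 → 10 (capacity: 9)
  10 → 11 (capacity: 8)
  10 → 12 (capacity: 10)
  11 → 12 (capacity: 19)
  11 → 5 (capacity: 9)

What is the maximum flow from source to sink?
Maximum flow = 12

Max flow: 12

Flow assignment:
  0 → 1: 12/19
  1 → 2: 12/15
  2 → 3: 12/13
  3 → 4: 12/17
  4 → 5: 12/12
  5 → 6: 12/20
  6 → 7: 12/16
  7 → 8: 2/17
  7 → 12: 10/10
  8 → 9: 2/18
  9 → 10: 2/9
  10 → 12: 2/10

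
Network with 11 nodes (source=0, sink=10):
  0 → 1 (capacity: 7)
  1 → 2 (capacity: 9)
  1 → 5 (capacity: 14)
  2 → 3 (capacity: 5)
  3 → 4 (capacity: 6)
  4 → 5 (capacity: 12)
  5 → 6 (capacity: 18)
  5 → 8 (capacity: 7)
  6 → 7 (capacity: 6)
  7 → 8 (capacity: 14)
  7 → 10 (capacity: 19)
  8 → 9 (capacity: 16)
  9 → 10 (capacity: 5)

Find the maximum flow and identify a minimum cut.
Max flow = 7, Min cut edges: (0,1)

Maximum flow: 7
Minimum cut: (0,1)
Partition: S = [0], T = [1, 2, 3, 4, 5, 6, 7, 8, 9, 10]

Max-flow min-cut theorem verified: both equal 7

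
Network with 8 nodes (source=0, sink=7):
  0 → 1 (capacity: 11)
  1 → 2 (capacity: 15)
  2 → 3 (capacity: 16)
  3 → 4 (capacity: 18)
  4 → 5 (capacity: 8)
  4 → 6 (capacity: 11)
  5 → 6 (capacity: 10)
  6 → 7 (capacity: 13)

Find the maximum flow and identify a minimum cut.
Max flow = 11, Min cut edges: (0,1)

Maximum flow: 11
Minimum cut: (0,1)
Partition: S = [0], T = [1, 2, 3, 4, 5, 6, 7]

Max-flow min-cut theorem verified: both equal 11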